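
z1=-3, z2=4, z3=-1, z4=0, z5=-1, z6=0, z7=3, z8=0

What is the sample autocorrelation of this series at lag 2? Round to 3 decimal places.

0.039

Mean z̄ = (-3 + 4 − 1 + 0 − 1 + 0 + 3 + 0)/8 = 0.2500
Deviations from mean: -3.2500, 3.7500, -1.2500, -0.2500, -1.2500, -0.2500, 2.7500, -0.2500
Numerator Σ_{t=1}^{6}(z_t−z̄)(z_{t+2}−z̄) = 1.3750
Denominator Σ(z_t−z̄)² = 35.5000
r_2 = 1.3750 / 35.5000 = 0.039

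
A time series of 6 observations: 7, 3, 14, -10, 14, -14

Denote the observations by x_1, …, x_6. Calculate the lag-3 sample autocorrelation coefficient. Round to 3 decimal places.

Mean x̄ = (7 + 3 + 14 − 10 + 14 − 14)/6 = 2.3333
Deviations from mean: 4.6667, 0.6667, 11.6667, -12.3333, 11.6667, -16.3333
Σ(x_t−x̄)(x_{t+3}−x̄) = (-57.5556) + (7.7778) + (-190.5556) = -240.3333
Denominator Σ(x_t−x̄)² = 713.3333
r_3 = -240.3333 / 713.3333 = -0.337

-0.337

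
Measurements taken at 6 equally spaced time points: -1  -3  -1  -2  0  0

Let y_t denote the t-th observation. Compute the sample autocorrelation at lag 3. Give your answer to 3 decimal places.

Mean ȳ = (-1 − 3 − 1 − 2 + 0 + 0)/6 = -1.1667
Deviations from mean: 0.1667, -1.8333, 0.1667, -0.8333, 1.1667, 1.1667
Σ(y_t−ȳ)(y_{t+3}−ȳ) = (-0.1389) + (-2.1389) + (0.1944) = -2.0833
Denominator Σ(y_t−ȳ)² = 6.8333
r_3 = -2.0833 / 6.8333 = -0.305

-0.305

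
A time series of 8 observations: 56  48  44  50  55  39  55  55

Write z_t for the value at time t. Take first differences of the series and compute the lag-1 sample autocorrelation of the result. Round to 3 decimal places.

First differences Δz: -8, -4, 6, 5, -16, 16, 0
Mean of differences = -0.1429
Numerator Σ(Δz_t−Δz̄)(Δz_{t+1}−Δz̄) = -297.0204
Denominator Σ(Δz_t−Δz̄)² = 652.8571
r_1(Δz) = -297.0204 / 652.8571 = -0.455

-0.455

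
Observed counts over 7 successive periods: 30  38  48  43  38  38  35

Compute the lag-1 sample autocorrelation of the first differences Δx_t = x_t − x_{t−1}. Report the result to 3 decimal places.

0.248

First differences Δx: 8, 10, -5, -5, 0, -3
Mean of differences = 0.8333
Numerator Σ(Δx_t−Δx̄)(Δx_{t+1}−Δx̄) = 54.3056
Denominator Σ(Δx_t−Δx̄)² = 218.8333
r_1(Δx) = 54.3056 / 218.8333 = 0.248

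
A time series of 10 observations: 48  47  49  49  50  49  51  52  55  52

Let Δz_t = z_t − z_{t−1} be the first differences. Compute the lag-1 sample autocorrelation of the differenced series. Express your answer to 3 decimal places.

-0.452

First differences Δz: -1, 2, 0, 1, -1, 2, 1, 3, -3
Mean of differences = 0.4444
Numerator Σ(Δz_t−Δz̄)(Δz_{t+1}−Δz̄) = -12.7531
Denominator Σ(Δz_t−Δz̄)² = 28.2222
r_1(Δz) = -12.7531 / 28.2222 = -0.452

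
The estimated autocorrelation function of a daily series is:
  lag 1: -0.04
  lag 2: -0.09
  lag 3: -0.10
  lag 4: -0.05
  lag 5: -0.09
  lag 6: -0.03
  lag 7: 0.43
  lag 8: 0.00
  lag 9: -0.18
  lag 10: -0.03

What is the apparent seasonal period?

7

The largest autocorrelation is r_7 = 0.43; the remaining lags stay at or below 0.00.
The dominant spike at lag 7 indicates a seasonal period of 7.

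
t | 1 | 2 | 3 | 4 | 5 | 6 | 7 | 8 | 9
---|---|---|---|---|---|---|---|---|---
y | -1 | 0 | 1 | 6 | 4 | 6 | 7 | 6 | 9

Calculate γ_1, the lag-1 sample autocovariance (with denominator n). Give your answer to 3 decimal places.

5.278

Mean ȳ = (-1 + 0 + 1 + 6 + 4 + 6 + 7 + 6 + 9)/9 = 4.2222
Σ_{t=1}^{8}(y_t−ȳ)(y_{t+1}−ȳ) = 47.5062
γ_1 = 47.5062 / 9 = 5.278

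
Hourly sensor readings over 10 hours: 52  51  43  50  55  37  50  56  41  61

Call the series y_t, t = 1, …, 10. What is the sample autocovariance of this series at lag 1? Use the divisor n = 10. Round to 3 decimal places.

-22.996

Mean ȳ = (52 + 51 + 43 + 50 + 55 + 37 + 50 + 56 + 41 + 61)/10 = 49.6000
Σ_{t=1}^{9}(y_t−ȳ)(y_{t+1}−ȳ) = -229.9600
γ_1 = -229.9600 / 10 = -22.996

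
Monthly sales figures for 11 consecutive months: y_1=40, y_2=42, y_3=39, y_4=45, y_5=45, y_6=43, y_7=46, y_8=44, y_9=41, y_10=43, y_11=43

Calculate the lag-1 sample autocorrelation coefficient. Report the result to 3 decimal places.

0.087

Mean ȳ = (40 + 42 + 39 + 45 + 45 + 43 + 46 + 44 + 41 + 43 + 43)/11 = 42.8182
Numerator Σ_{t=1}^{10}(y_t−ȳ)(y_{t+1}−ȳ) = 4.1488
Denominator Σ(y_t−ȳ)² = 47.6364
r_1 = 4.1488 / 47.6364 = 0.087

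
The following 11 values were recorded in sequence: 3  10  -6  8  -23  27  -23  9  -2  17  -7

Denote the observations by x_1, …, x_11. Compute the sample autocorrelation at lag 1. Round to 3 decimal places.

-0.792

Mean x̄ = (3 + 10 − 6 + 8 − 23 + 27 − 23 + 9 − 2 + 17 − 7)/11 = 1.1818
Numerator Σ_{t=1}^{10}(x_t−x̄)(x_{t+1}−x̄) = -1903.4876
Denominator Σ(x_t−x̄)² = 2403.6364
r_1 = -1903.4876 / 2403.6364 = -0.792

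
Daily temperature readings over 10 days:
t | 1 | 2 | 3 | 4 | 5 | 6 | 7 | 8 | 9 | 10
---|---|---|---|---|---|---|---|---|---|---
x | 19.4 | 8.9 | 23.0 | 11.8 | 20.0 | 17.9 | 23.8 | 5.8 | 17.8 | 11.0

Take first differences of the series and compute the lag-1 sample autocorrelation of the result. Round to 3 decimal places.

First differences Δx: -10.5, 14.1, -11.2, 8.2, -2.1, 5.9, -18.0, 12.0, -6.8
Mean of differences = -0.9333
Numerator Σ(Δx_t−Δx̄)(Δx_{t+1}−Δx̄) = -823.7844
Denominator Σ(Δx_t−Δx̄)² = 1047.3600
r_1(Δx) = -823.7844 / 1047.3600 = -0.787

-0.787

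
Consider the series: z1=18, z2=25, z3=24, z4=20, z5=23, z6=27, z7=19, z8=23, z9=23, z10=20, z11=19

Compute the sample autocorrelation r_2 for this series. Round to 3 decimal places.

Mean z̄ = (18 + 25 + 24 + 20 + 23 + 27 + 19 + 23 + 23 + 20 + 19)/11 = 21.9091
Numerator Σ_{t=1}^{9}(z_t−z̄)(z_{t+2}−z̄) = -27.5620
Denominator Σ(z_t−z̄)² = 82.9091
r_2 = -27.5620 / 82.9091 = -0.332

-0.332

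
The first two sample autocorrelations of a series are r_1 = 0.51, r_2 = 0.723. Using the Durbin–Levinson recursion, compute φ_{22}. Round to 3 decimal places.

0.626

φ_{22} = (r_2 − r_1²) / (1 − r_1²)
r_1² = (0.51)² = 0.2601
Numerator = 0.723 − 0.2601 = 0.4629; denominator = 1 − 0.2601 = 0.7399
φ_{22} = 0.4629 / 0.7399 = 0.626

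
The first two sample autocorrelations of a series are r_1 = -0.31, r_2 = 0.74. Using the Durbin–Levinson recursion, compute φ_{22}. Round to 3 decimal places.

φ_{22} = (r_2 − r_1²) / (1 − r_1²)
r_1² = (-0.31)² = 0.0961
Numerator = 0.74 − 0.0961 = 0.6439; denominator = 1 − 0.0961 = 0.9039
φ_{22} = 0.6439 / 0.9039 = 0.712

0.712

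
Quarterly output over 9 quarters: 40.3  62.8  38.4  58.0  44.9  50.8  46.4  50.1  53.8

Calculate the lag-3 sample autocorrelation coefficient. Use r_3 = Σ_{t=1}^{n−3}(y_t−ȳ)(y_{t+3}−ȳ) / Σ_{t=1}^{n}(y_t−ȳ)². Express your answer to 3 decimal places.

-0.349

Mean ȳ = (40.3 + 62.8 + 38.4 + 58.0 + 44.9 + 50.8 + 46.4 + 50.1 + 53.8)/9 = 49.5000
Numerator Σ_{t=1}^{6}(y_t−ȳ)(y_{t+3}−ȳ) = -177.3300
Denominator Σ(y_t−ȳ)² = 508.3000
r_3 = -177.3300 / 508.3000 = -0.349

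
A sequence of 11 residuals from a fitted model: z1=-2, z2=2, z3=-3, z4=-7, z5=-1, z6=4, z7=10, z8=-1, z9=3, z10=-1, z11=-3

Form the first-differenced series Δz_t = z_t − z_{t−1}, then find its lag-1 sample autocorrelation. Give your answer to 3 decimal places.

-0.265

First differences Δz: 4, -5, -4, 6, 5, 6, -11, 4, -4, -2
Mean of differences = -0.1000
Numerator Σ(Δz_t−Δz̄)(Δz_{t+1}−Δz̄) = -82.3100
Denominator Σ(Δz_t−Δz̄)² = 310.9000
r_1(Δz) = -82.3100 / 310.9000 = -0.265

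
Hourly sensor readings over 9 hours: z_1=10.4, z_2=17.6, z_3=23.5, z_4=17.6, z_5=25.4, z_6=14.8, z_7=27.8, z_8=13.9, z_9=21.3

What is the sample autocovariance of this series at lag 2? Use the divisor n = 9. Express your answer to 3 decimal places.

10.427

Mean z̄ = (10.4 + 17.6 + 23.5 + 17.6 + 25.4 + 14.8 + 27.8 + 13.9 + 21.3)/9 = 19.1444
Σ_{t=1}^{7}(z_t−z̄)(z_{t+2}−z̄) = 93.8416
γ_2 = 93.8416 / 9 = 10.427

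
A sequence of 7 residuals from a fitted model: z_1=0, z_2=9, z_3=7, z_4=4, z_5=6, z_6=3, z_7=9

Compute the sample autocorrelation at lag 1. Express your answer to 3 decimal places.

-0.409

Mean z̄ = (0 + 9 + 7 + 4 + 6 + 3 + 9)/7 = 5.4286
Deviations from mean: -5.4286, 3.5714, 1.5714, -1.4286, 0.5714, -2.4286, 3.5714
Numerator Σ_{t=1}^{6}(z_t−z̄)(z_{t+1}−z̄) = -26.8980
Denominator Σ(z_t−z̄)² = 65.7143
r_1 = -26.8980 / 65.7143 = -0.409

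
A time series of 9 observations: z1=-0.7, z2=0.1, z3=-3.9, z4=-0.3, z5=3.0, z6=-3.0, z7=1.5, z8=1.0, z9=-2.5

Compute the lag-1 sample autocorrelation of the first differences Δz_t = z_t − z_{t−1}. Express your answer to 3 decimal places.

-0.486

First differences Δz: 0.8, -4.0, 3.6, 3.3, -6.0, 4.5, -0.5, -3.5
Mean of differences = -0.2250
Numerator Σ(Δz_t−Δz̄)(Δz_{t+1}−Δz̄) = -52.8681
Denominator Σ(Δz_t−Δz̄)² = 108.8350
r_1(Δz) = -52.8681 / 108.8350 = -0.486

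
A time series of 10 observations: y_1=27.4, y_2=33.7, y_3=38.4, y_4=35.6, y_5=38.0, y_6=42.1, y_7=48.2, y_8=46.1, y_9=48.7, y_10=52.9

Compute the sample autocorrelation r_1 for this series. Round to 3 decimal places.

Mean ȳ = (27.4 + 33.7 + 38.4 + 35.6 + 38.0 + 42.1 + 48.2 + 46.1 + 48.7 + 52.9)/10 = 41.1100
Numerator Σ_{t=1}^{9}(y_t−ȳ)(y_{t+1}−ȳ) = 320.4199
Denominator Σ(y_t−ȳ)² = 563.0090
r_1 = 320.4199 / 563.0090 = 0.569

0.569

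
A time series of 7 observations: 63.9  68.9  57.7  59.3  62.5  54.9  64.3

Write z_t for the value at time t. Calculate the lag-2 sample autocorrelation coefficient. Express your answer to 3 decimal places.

Mean z̄ = (63.9 + 68.9 + 57.7 + 59.3 + 62.5 + 54.9 + 64.3)/7 = 61.6429
Numerator Σ_{t=1}^{5}(z_t−z̄)(z_{t+2}−z̄) = -11.2065
Denominator Σ(z_t−z̄)² = 132.0571
r_2 = -11.2065 / 132.0571 = -0.085

-0.085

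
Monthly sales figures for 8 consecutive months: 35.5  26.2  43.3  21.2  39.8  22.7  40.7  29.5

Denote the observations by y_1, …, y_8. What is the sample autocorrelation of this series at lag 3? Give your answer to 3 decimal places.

Mean ȳ = (35.5 + 26.2 + 43.3 + 21.2 + 39.8 + 22.7 + 40.7 + 29.5)/8 = 32.3625
Deviations from mean: 3.1375, -6.1625, 10.9375, -11.1625, 7.4375, -9.6625, 8.3375, -2.8625
Σ(y_t−ȳ)(y_{t+3}−ȳ) = (-35.0223) + (-45.8336) + (-105.6836) + (-93.0673) + (-21.2898) = -300.8967
Denominator Σ(y_t−ȳ)² = 518.4388
r_3 = -300.8967 / 518.4388 = -0.580

-0.580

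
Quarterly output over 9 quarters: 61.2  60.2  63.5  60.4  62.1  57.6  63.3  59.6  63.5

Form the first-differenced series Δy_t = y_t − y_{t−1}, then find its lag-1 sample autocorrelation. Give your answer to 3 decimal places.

-0.831

First differences Δy: -1.0, 3.3, -3.1, 1.7, -4.5, 5.7, -3.7, 3.9
Mean of differences = 0.2875
Numerator Σ(Δy_t−Δȳ)(Δy_{t+1}−Δȳ) = -87.5302
Denominator Σ(Δy_t−Δȳ)² = 105.3688
r_1(Δy) = -87.5302 / 105.3688 = -0.831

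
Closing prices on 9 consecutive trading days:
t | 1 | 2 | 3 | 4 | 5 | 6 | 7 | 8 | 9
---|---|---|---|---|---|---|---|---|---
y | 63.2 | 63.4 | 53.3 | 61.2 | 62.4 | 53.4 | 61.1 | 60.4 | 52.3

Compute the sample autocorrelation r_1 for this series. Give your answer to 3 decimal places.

-0.290

Mean ȳ = (63.2 + 63.4 + 53.3 + 61.2 + 62.4 + 53.4 + 61.1 + 60.4 + 52.3)/9 = 58.9667
Numerator Σ_{t=1}^{8}(y_t−ȳ)(y_{t+1}−ȳ) = -48.8278
Denominator Σ(y_t−ȳ)² = 168.5000
r_1 = -48.8278 / 168.5000 = -0.290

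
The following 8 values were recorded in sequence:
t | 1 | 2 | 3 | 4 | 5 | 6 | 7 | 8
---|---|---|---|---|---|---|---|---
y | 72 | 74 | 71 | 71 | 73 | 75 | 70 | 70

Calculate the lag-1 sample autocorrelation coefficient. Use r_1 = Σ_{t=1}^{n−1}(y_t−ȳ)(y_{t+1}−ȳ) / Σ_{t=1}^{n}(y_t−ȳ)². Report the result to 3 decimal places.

-0.042

Mean ȳ = (72 + 74 + 71 + 71 + 73 + 75 + 70 + 70)/8 = 72.0000
Deviations from mean: 0.0000, 2.0000, -1.0000, -1.0000, 1.0000, 3.0000, -2.0000, -2.0000
Σ(y_t−ȳ)(y_{t+1}−ȳ) = (0.0000) + (-2.0000) + (1.0000) + (-1.0000) + (3.0000) + (-6.0000) + (4.0000) = -1.0000
Denominator Σ(y_t−ȳ)² = 24.0000
r_1 = -1.0000 / 24.0000 = -0.042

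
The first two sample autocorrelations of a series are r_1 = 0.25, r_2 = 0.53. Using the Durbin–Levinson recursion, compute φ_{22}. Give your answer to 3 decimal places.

φ_{22} = (r_2 − r_1²) / (1 − r_1²)
r_1² = (0.25)² = 0.0625
Numerator = 0.53 − 0.0625 = 0.4675; denominator = 1 − 0.0625 = 0.9375
φ_{22} = 0.4675 / 0.9375 = 0.499

0.499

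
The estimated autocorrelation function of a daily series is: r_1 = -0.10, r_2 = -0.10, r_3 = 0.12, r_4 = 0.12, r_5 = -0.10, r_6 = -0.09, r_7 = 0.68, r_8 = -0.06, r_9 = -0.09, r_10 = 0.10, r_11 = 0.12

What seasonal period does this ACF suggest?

The largest autocorrelation is r_7 = 0.68; the remaining lags stay at or below 0.12.
The dominant spike at lag 7 indicates a seasonal period of 7.

7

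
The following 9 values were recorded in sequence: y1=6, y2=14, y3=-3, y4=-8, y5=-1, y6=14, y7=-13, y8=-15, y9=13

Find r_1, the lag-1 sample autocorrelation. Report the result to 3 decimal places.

Mean ȳ = (6 + 14 − 3 − 8 − 1 + 14 − 13 − 15 + 13)/9 = 0.7778
Numerator Σ_{t=1}^{8}(y_t−ȳ)(y_{t+1}−ȳ) = -113.2716
Denominator Σ(y_t−ȳ)² = 1059.5556
r_1 = -113.2716 / 1059.5556 = -0.107

-0.107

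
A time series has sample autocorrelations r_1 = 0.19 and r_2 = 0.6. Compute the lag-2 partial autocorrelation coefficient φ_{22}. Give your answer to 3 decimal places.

φ_{22} = (r_2 − r_1²) / (1 − r_1²)
r_1² = (0.19)² = 0.0361
Numerator = 0.6 − 0.0361 = 0.5639; denominator = 1 − 0.0361 = 0.9639
φ_{22} = 0.5639 / 0.9639 = 0.585

0.585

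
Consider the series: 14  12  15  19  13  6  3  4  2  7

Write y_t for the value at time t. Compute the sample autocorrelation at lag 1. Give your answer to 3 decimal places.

0.707

Mean ȳ = (14 + 12 + 15 + 19 + 13 + 6 + 3 + 4 + 2 + 7)/10 = 9.5000
Numerator Σ_{t=1}^{9}(y_t−ȳ)(y_{t+1}−ȳ) = 216.7500
Denominator Σ(y_t−ȳ)² = 306.5000
r_1 = 216.7500 / 306.5000 = 0.707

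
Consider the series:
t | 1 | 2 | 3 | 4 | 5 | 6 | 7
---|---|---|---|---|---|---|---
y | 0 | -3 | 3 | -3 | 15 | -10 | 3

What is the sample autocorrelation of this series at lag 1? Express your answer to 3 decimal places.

Mean ȳ = (0 − 3 + 3 − 3 + 15 − 10 + 3)/7 = 0.7143
Deviations from mean: -0.7143, -3.7143, 2.2857, -3.7143, 14.2857, -10.7143, 2.2857
Numerator Σ_{t=1}^{6}(y_t−ȳ)(y_{t+1}−ȳ) = -244.9388
Denominator Σ(y_t−ȳ)² = 357.4286
r_1 = -244.9388 / 357.4286 = -0.685

-0.685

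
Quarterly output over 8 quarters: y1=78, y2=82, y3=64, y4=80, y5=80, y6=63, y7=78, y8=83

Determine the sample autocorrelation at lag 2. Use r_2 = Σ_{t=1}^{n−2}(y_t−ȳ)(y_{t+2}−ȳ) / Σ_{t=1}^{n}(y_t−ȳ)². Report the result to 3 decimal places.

Mean ȳ = (78 + 82 + 64 + 80 + 80 + 63 + 78 + 83)/8 = 76.0000
Deviations from mean: 2.0000, 6.0000, -12.0000, 4.0000, 4.0000, -13.0000, 2.0000, 7.0000
Σ(y_t−ȳ)(y_{t+2}−ȳ) = (-24.0000) + (24.0000) + (-48.0000) + (-52.0000) + (8.0000) + (-91.0000) = -183.0000
Denominator Σ(y_t−ȳ)² = 438.0000
r_2 = -183.0000 / 438.0000 = -0.418

-0.418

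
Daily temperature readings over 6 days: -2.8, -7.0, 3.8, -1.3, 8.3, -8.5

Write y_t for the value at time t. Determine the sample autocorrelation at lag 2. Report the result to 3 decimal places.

0.201

Mean ȳ = (-2.8 − 7.0 + 3.8 − 1.3 + 8.3 − 8.5)/6 = -1.2500
Deviations from mean: -1.5500, -5.7500, 5.0500, -0.0500, 9.5500, -7.2500
Numerator Σ_{t=1}^{4}(y_t−ȳ)(y_{t+2}−ȳ) = 41.0500
Denominator Σ(y_t−ȳ)² = 204.7350
r_2 = 41.0500 / 204.7350 = 0.201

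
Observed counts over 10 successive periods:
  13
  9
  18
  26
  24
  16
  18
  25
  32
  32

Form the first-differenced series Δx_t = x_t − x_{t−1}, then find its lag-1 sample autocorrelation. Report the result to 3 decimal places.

First differences Δx: -4, 9, 8, -2, -8, 2, 7, 7, 0
Mean of differences = 2.1111
Numerator Σ(Δx_t−Δx̄)(Δx_{t+1}−Δx̄) = 29.9877
Denominator Σ(Δx_t−Δx̄)² = 290.8889
r_1(Δx) = 29.9877 / 290.8889 = 0.103

0.103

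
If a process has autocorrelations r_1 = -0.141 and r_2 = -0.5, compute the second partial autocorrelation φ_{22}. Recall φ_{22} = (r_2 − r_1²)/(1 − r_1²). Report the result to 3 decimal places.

φ_{22} = (r_2 − r_1²) / (1 − r_1²)
r_1² = (-0.141)² = 0.019881
Numerator = -0.5 − 0.0199 = -0.5199; denominator = 1 − 0.0199 = 0.9801
φ_{22} = -0.5199 / 0.9801 = -0.530

-0.530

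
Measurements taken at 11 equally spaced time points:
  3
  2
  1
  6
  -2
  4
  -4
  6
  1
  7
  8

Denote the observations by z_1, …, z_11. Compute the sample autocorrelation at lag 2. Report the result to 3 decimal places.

0.442

Mean z̄ = (3 + 2 + 1 + 6 − 2 + 4 − 4 + 6 + 1 + 7 + 8)/11 = 2.9091
Numerator Σ_{t=1}^{9}(z_t−z̄)(z_{t+2}−z̄) = 63.1653
Denominator Σ(z_t−z̄)² = 142.9091
r_2 = 63.1653 / 142.9091 = 0.442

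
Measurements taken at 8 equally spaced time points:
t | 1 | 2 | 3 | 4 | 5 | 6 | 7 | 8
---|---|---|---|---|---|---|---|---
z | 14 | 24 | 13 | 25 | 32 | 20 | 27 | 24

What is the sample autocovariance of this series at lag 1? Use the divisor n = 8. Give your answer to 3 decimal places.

-6.814

Mean z̄ = (14 + 24 + 13 + 25 + 32 + 20 + 27 + 24)/8 = 22.3750
Deviations: -8.3750, 1.6250, -9.3750, 2.6250, 9.6250, -2.3750, 4.6250, 1.6250
Σ_{t=1}^{7}(z_t−z̄)(z_{t+1}−z̄) = -54.5156
γ_1 = -54.5156 / 8 = -6.814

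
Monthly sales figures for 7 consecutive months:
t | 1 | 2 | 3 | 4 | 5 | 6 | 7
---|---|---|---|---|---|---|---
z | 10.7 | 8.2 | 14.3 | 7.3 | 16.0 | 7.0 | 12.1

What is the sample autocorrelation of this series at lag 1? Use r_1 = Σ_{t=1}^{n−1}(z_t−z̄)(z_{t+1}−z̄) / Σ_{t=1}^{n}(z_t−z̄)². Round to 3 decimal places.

-0.860

Mean z̄ = (10.7 + 8.2 + 14.3 + 7.3 + 16.0 + 7.0 + 12.1)/7 = 10.8000
Deviations from mean: -0.1000, -2.6000, 3.5000, -3.5000, 5.2000, -3.8000, 1.3000
Numerator Σ_{t=1}^{6}(z_t−z̄)(z_{t+1}−z̄) = -63.9900
Denominator Σ(z_t−z̄)² = 74.4400
r_1 = -63.9900 / 74.4400 = -0.860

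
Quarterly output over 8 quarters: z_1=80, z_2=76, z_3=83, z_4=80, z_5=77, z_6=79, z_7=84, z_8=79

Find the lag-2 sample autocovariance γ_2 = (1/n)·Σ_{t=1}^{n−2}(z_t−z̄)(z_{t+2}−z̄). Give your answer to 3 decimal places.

Mean z̄ = (80 + 76 + 83 + 80 + 77 + 79 + 84 + 79)/8 = 79.7500
Σ_{t=1}^{6}(z_t−z̄)(z_{t+2}−z̄) = -20.3750
γ_2 = -20.3750 / 8 = -2.547

-2.547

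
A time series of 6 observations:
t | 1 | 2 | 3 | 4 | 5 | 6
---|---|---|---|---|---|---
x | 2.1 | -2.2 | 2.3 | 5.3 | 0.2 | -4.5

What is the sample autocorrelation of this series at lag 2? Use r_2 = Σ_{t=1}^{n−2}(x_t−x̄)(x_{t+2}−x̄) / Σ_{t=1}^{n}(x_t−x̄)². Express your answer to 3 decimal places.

Mean x̄ = (2.1 − 2.2 + 2.3 + 5.3 + 0.2 − 4.5)/6 = 0.5333
Deviations from mean: 1.5667, -2.7333, 1.7667, 4.7667, -0.3333, -5.0333
Σ(x_t−x̄)(x_{t+2}−x̄) = (2.7678) + (-13.0289) + (-0.5889) + (-23.9922) = -34.8422
Denominator Σ(x_t−x̄)² = 61.2133
r_2 = -34.8422 / 61.2133 = -0.569

-0.569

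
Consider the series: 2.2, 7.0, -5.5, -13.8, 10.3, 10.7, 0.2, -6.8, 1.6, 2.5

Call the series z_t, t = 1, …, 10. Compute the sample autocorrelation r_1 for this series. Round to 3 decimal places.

Mean z̄ = (2.2 + 7.0 − 5.5 − 13.8 + 10.3 + 10.7 + 0.2 − 6.8 + 1.6 + 2.5)/10 = 0.8400
Numerator Σ_{t=1}^{9}(z_t−z̄)(z_{t+1}−z̄) = 10.9564
Denominator Σ(z_t−z̄)² = 543.1440
r_1 = 10.9564 / 543.1440 = 0.020

0.020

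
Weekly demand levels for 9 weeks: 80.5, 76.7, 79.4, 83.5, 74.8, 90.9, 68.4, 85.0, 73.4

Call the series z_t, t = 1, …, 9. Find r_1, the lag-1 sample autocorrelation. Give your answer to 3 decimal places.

-0.807

Mean z̄ = (80.5 + 76.7 + 79.4 + 83.5 + 74.8 + 90.9 + 68.4 + 85.0 + 73.4)/9 = 79.1778
Numerator Σ_{t=1}^{8}(z_t−z̄)(z_{t+1}−z̄) = -295.8349
Denominator Σ(z_t−z̄)² = 366.6356
r_1 = -295.8349 / 366.6356 = -0.807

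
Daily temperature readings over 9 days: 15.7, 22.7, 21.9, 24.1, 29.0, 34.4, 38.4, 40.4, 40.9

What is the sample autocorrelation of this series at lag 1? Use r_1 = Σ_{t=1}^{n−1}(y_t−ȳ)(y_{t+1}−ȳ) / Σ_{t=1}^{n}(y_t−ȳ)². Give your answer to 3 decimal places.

0.667

Mean ȳ = (15.7 + 22.7 + 21.9 + 24.1 + 29.0 + 34.4 + 38.4 + 40.4 + 40.9)/9 = 29.7222
Numerator Σ_{t=1}^{8}(y_t−ȳ)(y_{t+1}−ȳ) = 450.6628
Denominator Σ(y_t−ȳ)² = 675.3956
r_1 = 450.6628 / 675.3956 = 0.667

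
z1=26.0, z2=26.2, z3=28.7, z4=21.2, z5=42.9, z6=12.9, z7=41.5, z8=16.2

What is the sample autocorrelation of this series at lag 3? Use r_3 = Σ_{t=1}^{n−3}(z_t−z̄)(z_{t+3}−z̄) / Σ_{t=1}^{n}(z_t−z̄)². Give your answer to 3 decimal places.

-0.350

Mean z̄ = (26.0 + 26.2 + 28.7 + 21.2 + 42.9 + 12.9 + 41.5 + 16.2)/8 = 26.9500
Deviations from mean: -0.9500, -0.7500, 1.7500, -5.7500, 15.9500, -14.0500, 14.5500, -10.7500
Numerator Σ_{t=1}^{5}(z_t−z̄)(z_{t+3}−z̄) = -286.2125
Denominator Σ(z_t−z̄)² = 816.6600
r_3 = -286.2125 / 816.6600 = -0.350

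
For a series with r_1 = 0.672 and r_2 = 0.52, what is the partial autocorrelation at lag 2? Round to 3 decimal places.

0.125

φ_{22} = (r_2 − r_1²) / (1 − r_1²)
r_1² = (0.672)² = 0.451584
Numerator = 0.52 − 0.4516 = 0.0684; denominator = 1 − 0.4516 = 0.5484
φ_{22} = 0.0684 / 0.5484 = 0.125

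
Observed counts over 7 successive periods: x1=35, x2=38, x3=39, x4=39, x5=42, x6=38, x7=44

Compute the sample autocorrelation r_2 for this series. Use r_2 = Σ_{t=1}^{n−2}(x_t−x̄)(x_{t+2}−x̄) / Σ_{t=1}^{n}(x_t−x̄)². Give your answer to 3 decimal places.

Mean x̄ = (35 + 38 + 39 + 39 + 42 + 38 + 44)/7 = 39.2857
Σ(x_t−x̄)(x_{t+2}−x̄) = (1.2245) + (0.3673) + (-0.7755) + (0.3673) + (12.7959) = 13.9796
Denominator Σ(x_t−x̄)² = 51.4286
r_2 = 13.9796 / 51.4286 = 0.272

0.272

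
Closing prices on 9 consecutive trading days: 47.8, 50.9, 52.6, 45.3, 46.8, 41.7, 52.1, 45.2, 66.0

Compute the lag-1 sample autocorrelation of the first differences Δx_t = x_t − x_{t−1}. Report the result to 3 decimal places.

-0.447

First differences Δx: 3.1, 1.7, -7.3, 1.5, -5.1, 10.4, -6.9, 20.8
Mean of differences = 2.2750
Numerator Σ(Δx_t−Δx̄)(Δx_{t+1}−Δx̄) = -286.2681
Denominator Σ(Δx_t−Δx̄)² = 641.0550
r_1(Δx) = -286.2681 / 641.0550 = -0.447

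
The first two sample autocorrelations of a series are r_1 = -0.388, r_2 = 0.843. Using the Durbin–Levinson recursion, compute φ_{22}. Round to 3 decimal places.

φ_{22} = (r_2 − r_1²) / (1 − r_1²)
r_1² = (-0.388)² = 0.150544
Numerator = 0.843 − 0.1505 = 0.6925; denominator = 1 − 0.1505 = 0.8495
φ_{22} = 0.6925 / 0.8495 = 0.815

0.815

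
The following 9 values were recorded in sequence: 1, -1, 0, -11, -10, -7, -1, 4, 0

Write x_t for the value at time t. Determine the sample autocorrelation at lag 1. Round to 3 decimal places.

Mean x̄ = (1 − 1 + 0 − 11 − 10 − 7 − 1 + 4 + 0)/9 = -2.7778
Numerator Σ_{t=1}^{8}(x_t−x̄)(x_{t+1}−x̄) = 102.0617
Denominator Σ(x_t−x̄)² = 219.5556
r_1 = 102.0617 / 219.5556 = 0.465

0.465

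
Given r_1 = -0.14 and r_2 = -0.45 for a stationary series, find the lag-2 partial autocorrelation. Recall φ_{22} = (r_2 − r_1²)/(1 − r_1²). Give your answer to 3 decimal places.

φ_{22} = (r_2 − r_1²) / (1 − r_1²)
r_1² = (-0.14)² = 0.0196
Numerator = -0.45 − 0.0196 = -0.4696; denominator = 1 − 0.0196 = 0.9804
φ_{22} = -0.4696 / 0.9804 = -0.479

-0.479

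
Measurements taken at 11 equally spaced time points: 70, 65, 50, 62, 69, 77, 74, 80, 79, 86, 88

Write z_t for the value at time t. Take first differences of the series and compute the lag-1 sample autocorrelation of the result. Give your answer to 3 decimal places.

-0.082

First differences Δz: -5, -15, 12, 7, 8, -3, 6, -1, 7, 2
Mean of differences = 1.8000
Numerator Σ(Δz_t−Δz̄)(Δz_{t+1}−Δz̄) = -47.0400
Denominator Σ(Δz_t−Δz̄)² = 573.6000
r_1(Δz) = -47.0400 / 573.6000 = -0.082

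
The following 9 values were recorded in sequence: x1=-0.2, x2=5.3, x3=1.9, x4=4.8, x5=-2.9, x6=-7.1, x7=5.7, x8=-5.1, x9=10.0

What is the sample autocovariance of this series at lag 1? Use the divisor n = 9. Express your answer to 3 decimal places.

Mean x̄ = (-0.2 + 5.3 + 1.9 + 4.8 − 2.9 − 7.1 + 5.7 − 5.1 + 10.0)/9 = 1.3778
Σ_{t=1}^{8}(x_t−x̄)(x_{t+1}−x̄) = -101.2205
γ_1 = -101.2205 / 9 = -11.247

-11.247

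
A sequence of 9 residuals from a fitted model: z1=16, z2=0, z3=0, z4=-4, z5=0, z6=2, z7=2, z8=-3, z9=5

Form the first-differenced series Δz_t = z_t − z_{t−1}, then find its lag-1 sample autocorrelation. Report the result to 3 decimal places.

-0.148

First differences Δz: -16, 0, -4, 4, 2, 0, -5, 8
Mean of differences = -1.3750
Numerator Σ(Δz_t−Δz̄)(Δz_{t+1}−Δz̄) = -54.0156
Denominator Σ(Δz_t−Δz̄)² = 365.8750
r_1(Δz) = -54.0156 / 365.8750 = -0.148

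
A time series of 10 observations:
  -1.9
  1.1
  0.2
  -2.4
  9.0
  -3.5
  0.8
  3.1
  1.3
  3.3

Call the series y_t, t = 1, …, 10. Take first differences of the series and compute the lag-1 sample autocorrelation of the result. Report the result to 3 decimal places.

-0.679

First differences Δy: 3.0, -0.9, -2.6, 11.4, -12.5, 4.3, 2.3, -1.8, 2.0
Mean of differences = 0.5778
Numerator Σ(Δy_t−Δȳ)(Δy_{t+1}−Δȳ) = -224.5494
Denominator Σ(Δy_t−Δȳ)² = 330.7956
r_1(Δy) = -224.5494 / 330.7956 = -0.679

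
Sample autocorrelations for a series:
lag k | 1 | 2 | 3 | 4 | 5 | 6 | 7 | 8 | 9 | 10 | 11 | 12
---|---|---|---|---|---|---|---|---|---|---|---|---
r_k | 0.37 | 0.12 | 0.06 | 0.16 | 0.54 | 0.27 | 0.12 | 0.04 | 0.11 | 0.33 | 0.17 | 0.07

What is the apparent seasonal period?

The largest autocorrelation is r_5 = 0.54; the remaining lags stay at or below 0.37. The elevated value at lag 1 (0.37), dropping to 0.12 at lag 2, reflects decaying short-term dependence rather than seasonality.
The dominant spike at lag 5 indicates a seasonal period of 5.

5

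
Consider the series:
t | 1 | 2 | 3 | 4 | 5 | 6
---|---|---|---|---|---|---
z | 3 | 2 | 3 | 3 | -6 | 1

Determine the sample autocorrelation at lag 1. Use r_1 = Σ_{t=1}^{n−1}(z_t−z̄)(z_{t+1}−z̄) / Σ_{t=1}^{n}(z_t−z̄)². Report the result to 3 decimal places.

Mean z̄ = (3 + 2 + 3 + 3 − 6 + 1)/6 = 1.0000
Deviations from mean: 2.0000, 1.0000, 2.0000, 2.0000, -7.0000, 0.0000
Numerator Σ_{t=1}^{5}(z_t−z̄)(z_{t+1}−z̄) = -6.0000
Denominator Σ(z_t−z̄)² = 62.0000
r_1 = -6.0000 / 62.0000 = -0.097

-0.097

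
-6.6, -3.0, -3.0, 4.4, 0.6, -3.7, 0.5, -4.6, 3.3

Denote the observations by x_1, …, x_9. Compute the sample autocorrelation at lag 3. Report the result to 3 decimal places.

Mean x̄ = (-6.6 − 3.0 − 3.0 + 4.4 + 0.6 − 3.7 + 0.5 − 4.6 + 3.3)/9 = -1.3444
Σ(x_t−x̄)(x_{t+3}−x̄) = (-30.1902) + (-3.2191) + (3.8998) + (10.5953) + (-6.3302) + (-10.9402) = -36.1848
Denominator Σ(x_t−x̄)² = 111.0022
r_3 = -36.1848 / 111.0022 = -0.326

-0.326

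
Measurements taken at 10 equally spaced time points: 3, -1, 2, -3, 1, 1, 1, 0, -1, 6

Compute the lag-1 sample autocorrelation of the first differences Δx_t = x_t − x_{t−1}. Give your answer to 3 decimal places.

-0.458

First differences Δx: -4, 3, -5, 4, 0, 0, -1, -1, 7
Mean of differences = 0.3333
Numerator Σ(Δx_t−Δx̄)(Δx_{t+1}−Δx̄) = -53.1111
Denominator Σ(Δx_t−Δx̄)² = 116.0000
r_1(Δx) = -53.1111 / 116.0000 = -0.458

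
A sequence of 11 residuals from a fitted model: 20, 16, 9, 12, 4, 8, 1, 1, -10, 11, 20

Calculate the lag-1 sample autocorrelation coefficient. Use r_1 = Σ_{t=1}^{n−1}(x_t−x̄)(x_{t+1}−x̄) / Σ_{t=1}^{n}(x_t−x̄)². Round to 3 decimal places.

Mean x̄ = (20 + 16 + 9 + 12 + 4 + 8 + 1 + 1 − 10 + 11 + 20)/11 = 8.3636
Numerator Σ_{t=1}^{10}(x_t−x̄)(x_{t+1}−x̄) = 256.1405
Denominator Σ(x_t−x̄)² = 814.5455
r_1 = 256.1405 / 814.5455 = 0.314

0.314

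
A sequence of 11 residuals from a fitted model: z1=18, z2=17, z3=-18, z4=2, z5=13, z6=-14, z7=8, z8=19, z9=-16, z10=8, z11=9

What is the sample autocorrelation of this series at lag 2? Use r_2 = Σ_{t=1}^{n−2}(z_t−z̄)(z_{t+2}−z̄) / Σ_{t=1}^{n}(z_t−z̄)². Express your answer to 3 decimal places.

Mean z̄ = (18 + 17 − 18 + 2 + 13 − 14 + 8 + 19 − 16 + 8 + 9)/11 = 4.1818
Numerator Σ_{t=1}^{9}(z_t−z̄)(z_{t+2}−z̄) = -843.8843
Denominator Σ(z_t−z̄)² = 1939.6364
r_2 = -843.8843 / 1939.6364 = -0.435

-0.435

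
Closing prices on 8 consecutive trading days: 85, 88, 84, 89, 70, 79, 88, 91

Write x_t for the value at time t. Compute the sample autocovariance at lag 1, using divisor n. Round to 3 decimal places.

1.680

Mean x̄ = (85 + 88 + 84 + 89 + 70 + 79 + 88 + 91)/8 = 84.2500
Deviations: 0.7500, 3.7500, -0.2500, 4.7500, -14.2500, -5.2500, 3.7500, 6.7500
Σ_{t=1}^{7}(x_t−x̄)(x_{t+1}−x̄) = 13.4375
γ_1 = 13.4375 / 8 = 1.680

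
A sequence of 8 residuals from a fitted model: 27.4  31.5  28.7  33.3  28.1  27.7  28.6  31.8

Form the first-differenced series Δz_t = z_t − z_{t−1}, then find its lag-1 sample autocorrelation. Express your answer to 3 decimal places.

First differences Δz: 4.1, -2.8, 4.6, -5.2, -0.4, 0.9, 3.2
Mean of differences = 0.6286
Numerator Σ(Δz_t−Δz̄)(Δz_{t+1}−Δz̄) = -42.2522
Denominator Σ(Δz_t−Δz̄)² = 81.2943
r_1(Δz) = -42.2522 / 81.2943 = -0.520

-0.520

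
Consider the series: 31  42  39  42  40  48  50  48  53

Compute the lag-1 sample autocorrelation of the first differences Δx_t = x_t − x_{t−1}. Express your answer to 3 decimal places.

First differences Δx: 11, -3, 3, -2, 8, 2, -2, 5
Mean of differences = 2.7500
Numerator Σ(Δx_t−Δx̄)(Δx_{t+1}−Δx̄) = -86.0625
Denominator Σ(Δx_t−Δx̄)² = 179.5000
r_1(Δx) = -86.0625 / 179.5000 = -0.479

-0.479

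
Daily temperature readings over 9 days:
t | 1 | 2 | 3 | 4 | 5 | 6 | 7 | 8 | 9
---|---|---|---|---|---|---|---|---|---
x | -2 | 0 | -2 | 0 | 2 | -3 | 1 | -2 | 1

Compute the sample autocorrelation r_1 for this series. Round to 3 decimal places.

-0.641

Mean x̄ = (-2 + 0 − 2 + 0 + 2 − 3 + 1 − 2 + 1)/9 = -0.5556
Numerator Σ_{t=1}^{8}(x_t−x̄)(x_{t+1}−x̄) = -15.5309
Denominator Σ(x_t−x̄)² = 24.2222
r_1 = -15.5309 / 24.2222 = -0.641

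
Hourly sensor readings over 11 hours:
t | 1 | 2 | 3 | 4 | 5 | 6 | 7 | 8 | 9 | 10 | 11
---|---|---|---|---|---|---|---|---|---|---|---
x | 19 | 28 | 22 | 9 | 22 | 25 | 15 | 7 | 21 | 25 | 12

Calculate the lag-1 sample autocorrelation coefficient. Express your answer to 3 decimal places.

-0.091

Mean x̄ = (19 + 28 + 22 + 9 + 22 + 25 + 15 + 7 + 21 + 25 + 12)/11 = 18.6364
Numerator Σ_{t=1}^{10}(x_t−x̄)(x_{t+1}−x̄) = -44.0413
Denominator Σ(x_t−x̄)² = 482.5455
r_1 = -44.0413 / 482.5455 = -0.091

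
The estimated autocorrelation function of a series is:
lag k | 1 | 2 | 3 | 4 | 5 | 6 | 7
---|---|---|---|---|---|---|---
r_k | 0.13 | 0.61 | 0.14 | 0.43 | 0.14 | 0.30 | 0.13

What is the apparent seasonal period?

2

The largest autocorrelation is r_2 = 0.61, with weaker echoes at lags 4 (0.43) and 6 (0.30); the remaining lags stay at or below 0.14.
The dominant spike at lag 2 indicates a seasonal period of 2.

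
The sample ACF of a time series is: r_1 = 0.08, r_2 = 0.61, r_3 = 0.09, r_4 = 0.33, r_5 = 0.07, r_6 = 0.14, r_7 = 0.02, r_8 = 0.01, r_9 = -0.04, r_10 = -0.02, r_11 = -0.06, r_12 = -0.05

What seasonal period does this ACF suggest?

2

The largest autocorrelation is r_2 = 0.61, with a weaker echo at lag 4 (0.33); the remaining lags stay at or below 0.14.
The dominant spike at lag 2 indicates a seasonal period of 2.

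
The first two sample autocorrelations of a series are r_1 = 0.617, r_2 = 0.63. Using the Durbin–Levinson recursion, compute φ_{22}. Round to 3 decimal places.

0.403

φ_{22} = (r_2 − r_1²) / (1 − r_1²)
r_1² = (0.617)² = 0.380689
Numerator = 0.63 − 0.3807 = 0.2493; denominator = 1 − 0.3807 = 0.6193
φ_{22} = 0.2493 / 0.6193 = 0.403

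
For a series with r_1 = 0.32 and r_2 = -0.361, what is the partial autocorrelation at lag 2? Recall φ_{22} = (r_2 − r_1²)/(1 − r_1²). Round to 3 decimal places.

φ_{22} = (r_2 − r_1²) / (1 − r_1²)
r_1² = (0.32)² = 0.1024
Numerator = -0.361 − 0.1024 = -0.4634; denominator = 1 − 0.1024 = 0.8976
φ_{22} = -0.4634 / 0.8976 = -0.516

-0.516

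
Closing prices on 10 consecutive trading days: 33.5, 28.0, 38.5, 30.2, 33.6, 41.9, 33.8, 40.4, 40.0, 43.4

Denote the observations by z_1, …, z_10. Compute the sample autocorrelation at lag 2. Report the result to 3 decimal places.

Mean z̄ = (33.5 + 28.0 + 38.5 + 30.2 + 33.6 + 41.9 + 33.8 + 40.4 + 40.0 + 43.4)/10 = 36.3300
Numerator Σ_{t=1}^{8}(z_t−z̄)(z_{t+2}−z̄) = 53.9202
Denominator Σ(z_t−z̄)² = 244.5810
r_2 = 53.9202 / 244.5810 = 0.220

0.220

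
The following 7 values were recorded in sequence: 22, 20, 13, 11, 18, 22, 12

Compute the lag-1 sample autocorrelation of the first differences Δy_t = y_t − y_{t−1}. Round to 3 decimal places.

0.012

First differences Δy: -2, -7, -2, 7, 4, -10
Mean of differences = -1.6667
Numerator Σ(Δy_t−Δȳ)(Δy_{t+1}−Δȳ) = 2.5556
Denominator Σ(Δy_t−Δȳ)² = 205.3333
r_1(Δy) = 2.5556 / 205.3333 = 0.012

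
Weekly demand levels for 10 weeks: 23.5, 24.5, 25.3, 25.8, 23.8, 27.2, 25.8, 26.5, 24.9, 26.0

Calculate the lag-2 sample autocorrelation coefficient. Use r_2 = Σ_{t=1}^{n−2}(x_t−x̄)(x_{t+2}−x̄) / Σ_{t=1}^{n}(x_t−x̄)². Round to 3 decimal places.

Mean x̄ = (23.5 + 24.5 + 25.3 + 25.8 + 23.8 + 27.2 + 25.8 + 26.5 + 24.9 + 26.0)/10 = 25.3300
Numerator Σ_{t=1}^{8}(x_t−x̄)(x_{t+2}−x̄) = 2.6402
Denominator Σ(x_t−x̄)² = 12.3210
r_2 = 2.6402 / 12.3210 = 0.214

0.214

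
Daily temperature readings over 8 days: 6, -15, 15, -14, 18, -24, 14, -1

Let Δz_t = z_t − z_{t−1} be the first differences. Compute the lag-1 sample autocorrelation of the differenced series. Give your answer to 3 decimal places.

First differences Δz: -21, 30, -29, 32, -42, 38, -15
Mean of differences = -1.0000
Numerator Σ(Δz_t−Δz̄)(Δz_{t+1}−Δz̄) = -5910.0000
Denominator Σ(Δz_t−Δz̄)² = 6632.0000
r_1(Δz) = -5910.0000 / 6632.0000 = -0.891

-0.891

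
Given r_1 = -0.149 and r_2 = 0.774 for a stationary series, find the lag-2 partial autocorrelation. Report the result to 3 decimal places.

φ_{22} = (r_2 − r_1²) / (1 − r_1²)
r_1² = (-0.149)² = 0.022201
Numerator = 0.774 − 0.0222 = 0.7518; denominator = 1 − 0.0222 = 0.9778
φ_{22} = 0.7518 / 0.9778 = 0.769

0.769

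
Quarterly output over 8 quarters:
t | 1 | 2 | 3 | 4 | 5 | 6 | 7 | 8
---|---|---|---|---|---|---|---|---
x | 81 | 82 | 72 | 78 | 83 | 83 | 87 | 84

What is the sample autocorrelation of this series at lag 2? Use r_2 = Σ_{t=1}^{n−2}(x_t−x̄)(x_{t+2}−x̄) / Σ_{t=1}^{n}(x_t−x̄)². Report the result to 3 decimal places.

-0.050

Mean x̄ = (81 + 82 + 72 + 78 + 83 + 83 + 87 + 84)/8 = 81.2500
Deviations from mean: -0.2500, 0.7500, -9.2500, -3.2500, 1.7500, 1.7500, 5.7500, 2.7500
Σ(x_t−x̄)(x_{t+2}−x̄) = (2.3125) + (-2.4375) + (-16.1875) + (-5.6875) + (10.0625) + (4.8125) = -7.1250
Denominator Σ(x_t−x̄)² = 143.5000
r_2 = -7.1250 / 143.5000 = -0.050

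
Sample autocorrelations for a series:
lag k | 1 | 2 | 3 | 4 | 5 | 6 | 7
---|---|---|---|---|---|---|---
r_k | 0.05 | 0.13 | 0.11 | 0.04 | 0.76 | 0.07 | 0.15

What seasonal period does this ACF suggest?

The largest autocorrelation is r_5 = 0.76; the remaining lags stay at or below 0.15.
The dominant spike at lag 5 indicates a seasonal period of 5.

5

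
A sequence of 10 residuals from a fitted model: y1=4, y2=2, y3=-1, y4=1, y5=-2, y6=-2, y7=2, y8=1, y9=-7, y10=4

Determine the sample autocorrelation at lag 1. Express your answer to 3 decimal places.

Mean ȳ = (4 + 2 − 1 + 1 − 2 − 2 + 2 + 1 − 7 + 4)/10 = 0.2000
Numerator Σ_{t=1}^{9}(y_t−ȳ)(y_{t+1}−ȳ) = -28.8400
Denominator Σ(y_t−ȳ)² = 99.6000
r_1 = -28.8400 / 99.6000 = -0.290

-0.290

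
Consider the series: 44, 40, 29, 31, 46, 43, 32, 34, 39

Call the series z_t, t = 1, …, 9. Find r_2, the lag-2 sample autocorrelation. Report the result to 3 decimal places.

Mean z̄ = (44 + 40 + 29 + 31 + 46 + 43 + 32 + 34 + 39)/9 = 37.5556
Σ(z_t−z̄)(z_{t+2}−z̄) = (-55.1358) + (-16.0247) + (-72.2469) + (-35.6914) + (-46.9136) + (-19.3580) + (-8.0247) = -253.3951
Denominator Σ(z_t−z̄)² = 310.2222
r_2 = -253.3951 / 310.2222 = -0.817

-0.817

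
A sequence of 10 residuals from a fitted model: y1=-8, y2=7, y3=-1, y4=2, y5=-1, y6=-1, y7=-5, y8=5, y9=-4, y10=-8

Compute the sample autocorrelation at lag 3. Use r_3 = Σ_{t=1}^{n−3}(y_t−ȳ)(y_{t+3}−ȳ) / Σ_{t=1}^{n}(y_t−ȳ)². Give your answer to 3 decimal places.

Mean ȳ = (-8 + 7 − 1 + 2 − 1 − 1 − 5 + 5 − 4 − 8)/10 = -1.4000
Σ(y_t−ȳ)(y_{t+3}−ȳ) = (-22.4400) + (3.3600) + (0.1600) + (-12.2400) + (2.5600) + (-1.0400) + (23.7600) = -5.8800
Denominator Σ(y_t−ȳ)² = 230.4000
r_3 = -5.8800 / 230.4000 = -0.026

-0.026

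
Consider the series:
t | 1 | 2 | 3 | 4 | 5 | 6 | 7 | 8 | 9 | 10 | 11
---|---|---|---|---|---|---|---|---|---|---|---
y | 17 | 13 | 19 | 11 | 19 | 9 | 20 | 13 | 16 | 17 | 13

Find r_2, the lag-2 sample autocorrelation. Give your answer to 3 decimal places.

Mean ȳ = (17 + 13 + 19 + 11 + 19 + 9 + 20 + 13 + 16 + 17 + 13)/11 = 15.1818
Numerator Σ_{t=1}^{9}(y_t−ȳ)(y_{t+2}−ȳ) = 86.5702
Denominator Σ(y_t−ȳ)² = 129.6364
r_2 = 86.5702 / 129.6364 = 0.668

0.668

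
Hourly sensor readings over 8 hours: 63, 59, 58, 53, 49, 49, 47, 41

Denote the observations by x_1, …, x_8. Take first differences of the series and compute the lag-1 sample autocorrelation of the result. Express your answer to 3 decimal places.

-0.228

First differences Δx: -4, -1, -5, -4, 0, -2, -6
Mean of differences = -3.1429
Numerator Σ(Δx_t−Δx̄)(Δx_{t+1}−Δx̄) = -6.5918
Denominator Σ(Δx_t−Δx̄)² = 28.8571
r_1(Δx) = -6.5918 / 28.8571 = -0.228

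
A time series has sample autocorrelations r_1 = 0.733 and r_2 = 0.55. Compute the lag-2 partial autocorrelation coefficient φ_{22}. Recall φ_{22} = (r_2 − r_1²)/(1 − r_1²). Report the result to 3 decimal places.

0.027

φ_{22} = (r_2 − r_1²) / (1 − r_1²)
r_1² = (0.733)² = 0.537289
Numerator = 0.55 − 0.5373 = 0.0127; denominator = 1 − 0.5373 = 0.4627
φ_{22} = 0.0127 / 0.4627 = 0.027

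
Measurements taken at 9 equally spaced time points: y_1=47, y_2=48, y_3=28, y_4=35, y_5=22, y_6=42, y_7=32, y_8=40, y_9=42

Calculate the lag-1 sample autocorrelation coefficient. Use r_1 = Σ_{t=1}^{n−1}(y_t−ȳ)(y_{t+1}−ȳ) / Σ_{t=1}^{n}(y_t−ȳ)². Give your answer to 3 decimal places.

Mean ȳ = (47 + 48 + 28 + 35 + 22 + 42 + 32 + 40 + 42)/9 = 37.3333
Numerator Σ_{t=1}^{8}(y_t−ȳ)(y_{t+1}−ȳ) = -37.1111
Denominator Σ(y_t−ȳ)² = 614.0000
r_1 = -37.1111 / 614.0000 = -0.060

-0.060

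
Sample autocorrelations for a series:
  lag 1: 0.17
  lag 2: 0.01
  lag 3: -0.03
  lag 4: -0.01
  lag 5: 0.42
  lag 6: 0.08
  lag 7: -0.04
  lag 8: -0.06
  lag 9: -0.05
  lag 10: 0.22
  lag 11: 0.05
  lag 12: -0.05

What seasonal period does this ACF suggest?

5

The largest autocorrelation is r_5 = 0.42, with a weaker echo at lag 10 (0.22); the remaining lags stay at or below 0.17.
The dominant spike at lag 5 indicates a seasonal period of 5.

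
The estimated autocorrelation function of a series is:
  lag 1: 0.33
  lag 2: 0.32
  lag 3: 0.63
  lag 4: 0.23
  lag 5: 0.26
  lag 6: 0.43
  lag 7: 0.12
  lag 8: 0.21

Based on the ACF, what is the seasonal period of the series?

The largest autocorrelation is r_3 = 0.63, with a weaker echo at lag 6 (0.43); the remaining lags stay at or below 0.33. The elevated value at lag 1 (0.33), dropping to 0.32 at lag 2, reflects decaying short-term dependence rather than seasonality.
The dominant spike at lag 3 indicates a seasonal period of 3.

3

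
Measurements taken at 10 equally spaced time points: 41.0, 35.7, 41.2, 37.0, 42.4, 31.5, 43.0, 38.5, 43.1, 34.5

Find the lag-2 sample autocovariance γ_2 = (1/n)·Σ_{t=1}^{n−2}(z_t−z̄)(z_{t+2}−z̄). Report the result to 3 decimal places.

Mean z̄ = (41.0 + 35.7 + 41.2 + 37.0 + 42.4 + 31.5 + 43.0 + 38.5 + 43.1 + 34.5)/10 = 38.7900
Σ_{t=1}^{8}(z_t−z̄)(z_{t+2}−z̄) = 69.3078
γ_2 = 69.3078 / 10 = 6.931

6.931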